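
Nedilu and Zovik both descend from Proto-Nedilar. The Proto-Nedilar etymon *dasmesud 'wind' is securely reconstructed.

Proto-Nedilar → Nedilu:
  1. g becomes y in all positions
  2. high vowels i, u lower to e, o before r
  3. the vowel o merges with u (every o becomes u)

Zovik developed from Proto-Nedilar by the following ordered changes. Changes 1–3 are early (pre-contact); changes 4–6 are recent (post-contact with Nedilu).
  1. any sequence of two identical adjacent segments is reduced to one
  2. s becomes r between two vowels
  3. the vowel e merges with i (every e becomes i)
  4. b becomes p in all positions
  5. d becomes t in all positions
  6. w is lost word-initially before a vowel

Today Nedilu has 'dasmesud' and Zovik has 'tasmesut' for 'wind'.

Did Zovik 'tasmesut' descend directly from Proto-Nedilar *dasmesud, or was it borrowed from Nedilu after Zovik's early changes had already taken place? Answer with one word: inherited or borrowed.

borrowed

If inherited, *dasmesud would pass through all of Zovik's changes:
Zovik: *dasmesud
  dasmesud (rule 1 does not apply)
  dasmesud → dasmerud   [rhotacism]
  dasmerud → dasmirud   [vowel merger]
  dasmirud (rule 4 does not apply)
  dasmirud → tasmirut   [unconditioned shift]
  tasmirut (rule 6 does not apply)
  giving Zovik tasmirut.
If borrowed from Nedilu 'dasmesud' after the early changes, it would undergo only the recent ones:
  rule 4 (unconditioned shift): no change (dasmesud)
  rule 5 (unconditioned shift): dasmesud → tasmesut
  rule 6 (glide loss): no change (tasmesut)
  ⇒ as a loan: tasmesut
Zovik 'tasmesut' matches the loan outcome 'tasmesut', not the inherited 'tasmirut' — it skipped the early Zovik changes, so it was borrowed from Nedilu.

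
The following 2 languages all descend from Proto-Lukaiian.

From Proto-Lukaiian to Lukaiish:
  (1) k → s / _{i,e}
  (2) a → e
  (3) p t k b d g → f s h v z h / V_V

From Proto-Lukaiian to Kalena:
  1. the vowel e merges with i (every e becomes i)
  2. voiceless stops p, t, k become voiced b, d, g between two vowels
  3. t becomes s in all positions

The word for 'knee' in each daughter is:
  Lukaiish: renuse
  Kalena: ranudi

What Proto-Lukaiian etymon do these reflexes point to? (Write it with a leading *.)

*ranute

Position 6: Lukaiish has e, Kalena has i. Taking the neighbouring segments as reconstructed: Lukaiish e could go back to *a or *e; Kalena i could go back to *e or *i — the one source consistent with every daughter is *e.
Position 2: Lukaiish has e, Kalena has a. Kalena preserves a here (none of its changes turn any other segment into a), so the proto-segment is *a.
Position 5: Lukaiish has s, Kalena has d. Taking the neighbouring segments as reconstructed: Lukaiish s could go back to *t or *k or *s; Kalena d could go back to *t or *d — the one source consistent with every daughter is *t.
Verify the candidate proto-form against each daughter:
Lukaiish: start from *ranute.
  rule 1: no change — ranute
  rule 2 (vowel merger): ranute → renute
  rule 3 (intervocalic lenition): renute → renuse
  ⇒ Lukaiish renuse
Kalena: start from *ranute.
  rule 1 (vowel merger): ranute → ranuti
  rule 2 (intervocalic voicing): ranuti → ranudi
  rule 3: no change — ranudi
  ⇒ Kalena ranudi
Only *ranute yields all of Lukaiish renuse, Kalena ranudi.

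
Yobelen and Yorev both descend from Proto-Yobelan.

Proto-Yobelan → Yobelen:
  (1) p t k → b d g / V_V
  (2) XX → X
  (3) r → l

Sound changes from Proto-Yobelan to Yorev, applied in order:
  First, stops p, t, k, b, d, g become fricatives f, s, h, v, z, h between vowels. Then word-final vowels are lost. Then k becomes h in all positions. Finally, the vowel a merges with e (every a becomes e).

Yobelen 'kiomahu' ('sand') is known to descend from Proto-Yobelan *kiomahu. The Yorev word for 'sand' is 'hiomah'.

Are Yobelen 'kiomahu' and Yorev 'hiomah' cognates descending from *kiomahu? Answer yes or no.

Derive the expected Yorev reflex of *kiomahu:
Yorev: *kiomahu
  kiomahu (rule 1 does not apply)
  kiomahu → kiomah   [apocope]
  kiomah → hiomah   [unconditioned shift]
  hiomah → hiomeh   [vowel merger]
  giving Yorev hiomeh.
The regular Yorev reflex would be 'hiomeh', but the attested form is 'hiomah'. The correspondence is irregular, so they are not cognates (the Yorev form has a different source).

no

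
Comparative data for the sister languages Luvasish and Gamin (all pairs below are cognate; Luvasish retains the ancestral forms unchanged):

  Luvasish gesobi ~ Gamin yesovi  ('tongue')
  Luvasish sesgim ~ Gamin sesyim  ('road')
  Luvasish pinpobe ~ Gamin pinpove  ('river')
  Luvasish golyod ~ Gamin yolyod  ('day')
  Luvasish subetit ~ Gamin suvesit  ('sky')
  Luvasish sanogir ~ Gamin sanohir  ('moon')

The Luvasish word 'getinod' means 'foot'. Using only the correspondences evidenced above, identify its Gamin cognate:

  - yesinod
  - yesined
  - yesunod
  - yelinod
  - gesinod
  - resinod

gesobi ~ yesovi — Luvasish g corresponds to Gamin y word-initially before a front vowel.
subetit ~ suvesit — Luvasish t corresponds to Gamin s between vowels (before a front vowel).
Applying these to Luvasish 'getinod':
  getinod → yetinod   (g→y word-initially before a front vowel)
  yetinod → yesinod   (t→s between vowels (before a front vowel))
So the Gamin cognate is 'yesinod'.

yesinod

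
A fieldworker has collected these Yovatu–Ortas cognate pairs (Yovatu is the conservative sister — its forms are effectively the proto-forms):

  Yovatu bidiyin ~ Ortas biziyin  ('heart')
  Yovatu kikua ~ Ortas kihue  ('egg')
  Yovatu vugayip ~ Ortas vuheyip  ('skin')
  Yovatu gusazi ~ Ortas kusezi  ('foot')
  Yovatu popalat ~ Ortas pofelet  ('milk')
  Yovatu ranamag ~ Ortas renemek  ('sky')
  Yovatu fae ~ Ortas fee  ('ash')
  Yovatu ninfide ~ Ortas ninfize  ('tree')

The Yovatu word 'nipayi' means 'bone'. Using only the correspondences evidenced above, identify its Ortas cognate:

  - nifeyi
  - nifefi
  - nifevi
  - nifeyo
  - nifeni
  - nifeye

nifeyi

popalat ~ pofelet — Yovatu p corresponds to Ortas f between vowels (before a back vowel).
vugayip ~ vuheyip, gusazi ~ kusezi — Yovatu a corresponds to Ortas e after a consonant, before a consonant other than r, m, n, p, b, f, v.
Applying these to Yovatu 'nipayi':
  nipayi → nifayi   (p→f between vowels (before a back vowel))
  nifayi → nifeyi   (a→e after a consonant, before a consonant other than r, m, n, p, b, f, v)
So the Ortas cognate is 'nifeyi'.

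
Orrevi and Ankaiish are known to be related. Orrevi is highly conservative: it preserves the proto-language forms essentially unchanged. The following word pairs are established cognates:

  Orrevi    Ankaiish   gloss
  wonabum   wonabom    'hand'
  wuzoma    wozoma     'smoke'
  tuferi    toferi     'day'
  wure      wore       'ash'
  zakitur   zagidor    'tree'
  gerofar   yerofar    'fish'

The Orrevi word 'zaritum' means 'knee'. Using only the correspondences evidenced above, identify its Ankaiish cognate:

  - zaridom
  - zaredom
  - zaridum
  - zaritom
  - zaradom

zakitur ~ zagidor — Orrevi t corresponds to Ankaiish d between vowels (before a back vowel).
wonabum ~ wonabom — Orrevi u corresponds to Ankaiish o after a consonant, before a nasal.
Applying these to Orrevi 'zaritum':
  zaritum → zaridum   (t→d between vowels (before a back vowel))
  zaridum → zaridom   (u→o after a consonant, before a nasal)
So the Ankaiish cognate is 'zaridom'.

zaridom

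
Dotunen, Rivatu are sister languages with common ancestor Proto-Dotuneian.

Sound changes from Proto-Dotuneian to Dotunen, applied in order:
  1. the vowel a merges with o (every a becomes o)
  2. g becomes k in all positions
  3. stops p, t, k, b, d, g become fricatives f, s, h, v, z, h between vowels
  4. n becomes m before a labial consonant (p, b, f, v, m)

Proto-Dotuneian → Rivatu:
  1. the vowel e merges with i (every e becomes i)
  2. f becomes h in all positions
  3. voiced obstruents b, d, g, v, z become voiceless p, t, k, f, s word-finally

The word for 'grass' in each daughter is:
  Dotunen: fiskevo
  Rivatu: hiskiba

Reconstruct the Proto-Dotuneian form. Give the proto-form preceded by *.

Position 6: Dotunen has v, Rivatu has b. Rivatu preserves b here (none of its changes turn any other segment into b), so the proto-segment is *b.
Position 7: Dotunen has o, Rivatu has a. Rivatu preserves a here (none of its changes turn any other segment into a), so the proto-segment is *a.
Position 5: Dotunen has e, Rivatu has i. Dotunen preserves e here (none of its changes turn any other segment into e), so the proto-segment is *e.
This points to *fiskeba. Verify forward in each daughter:
Dotunen: start from *fiskeba.
  rule 1 (vowel merger): fiskeba → fiskebo
  rule 2: no change — fiskebo
  rule 3 (intervocalic lenition): fiskebo → fiskevo
  rule 4: no change — fiskevo
  ⇒ Dotunen fiskevo
Rivatu: *fiskeba
  fiskeba → fiskiba   [vowel merger]
  fiskiba → hiskiba   [unconditioned shift]
  hiskiba (rule 3 does not apply)
  giving Rivatu hiskiba.
*fiskeba is the unique common source.

*fiskeba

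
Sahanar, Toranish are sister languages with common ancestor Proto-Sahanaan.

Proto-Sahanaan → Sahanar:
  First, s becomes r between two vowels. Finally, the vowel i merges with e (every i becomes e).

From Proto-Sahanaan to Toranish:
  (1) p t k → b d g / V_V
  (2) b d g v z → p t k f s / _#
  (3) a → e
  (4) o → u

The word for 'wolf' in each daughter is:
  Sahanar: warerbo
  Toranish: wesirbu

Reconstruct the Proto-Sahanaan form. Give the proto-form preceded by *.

*wasirbo

Position 7: Sahanar has o, Toranish has u. Sahanar preserves o here (none of its changes turn any other segment into o), so the proto-segment is *o.
Position 4: Sahanar has e, Toranish has i. Toranish preserves i here (none of its changes turn any other segment into i), so the proto-segment is *i.
Verify the candidate proto-form against each daughter:
Sahanar: start from *wasirbo.
  rule 1 (rhotacism): wasirbo → warirbo
  rule 2 (vowel merger): warirbo → warerbo
  ⇒ Sahanar warerbo
Toranish: *wasirbo > wesirbo > wesirbu  (by vowel merger, vowel merger)
No other proto-form is consistent with every reflex, so the reconstruction is *wasirbo.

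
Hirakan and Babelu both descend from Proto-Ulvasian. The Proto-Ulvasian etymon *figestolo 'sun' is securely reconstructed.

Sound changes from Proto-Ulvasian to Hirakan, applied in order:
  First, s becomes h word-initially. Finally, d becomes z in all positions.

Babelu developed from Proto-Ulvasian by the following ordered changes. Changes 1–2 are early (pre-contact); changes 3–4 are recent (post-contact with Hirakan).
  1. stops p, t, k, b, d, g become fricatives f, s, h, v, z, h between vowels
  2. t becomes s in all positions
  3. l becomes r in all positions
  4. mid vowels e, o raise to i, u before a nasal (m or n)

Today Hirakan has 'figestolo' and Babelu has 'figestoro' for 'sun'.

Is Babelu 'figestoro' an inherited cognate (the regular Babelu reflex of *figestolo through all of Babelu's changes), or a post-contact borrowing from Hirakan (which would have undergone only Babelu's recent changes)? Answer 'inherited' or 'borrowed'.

If inherited, *figestolo would pass through all of Babelu's changes:
Babelu: *figestolo > fihestolo > fihessolo > fihessoro  (by intervocalic lenition, unconditioned shift, unconditioned shift)
If borrowed from Hirakan 'figestolo' after the early changes, it would undergo only the recent ones:
  rule 3 (unconditioned shift): figestolo → figestoro
  rule 4 (pre-nasal raising): no change (figestoro)
  ⇒ as a loan: figestoro
Babelu 'figestoro' matches the loan outcome 'figestoro', not the inherited 'fihessoro' — it skipped the early Babelu changes, so it was borrowed from Hirakan.

borrowed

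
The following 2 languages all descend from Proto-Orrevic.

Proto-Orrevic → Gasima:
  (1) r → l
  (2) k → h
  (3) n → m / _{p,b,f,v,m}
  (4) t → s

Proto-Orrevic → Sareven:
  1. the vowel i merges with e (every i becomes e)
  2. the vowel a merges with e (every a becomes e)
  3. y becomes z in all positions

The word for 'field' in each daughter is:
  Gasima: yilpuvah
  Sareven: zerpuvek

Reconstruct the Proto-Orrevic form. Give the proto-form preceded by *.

*yirpuvak

Position 8: Gasima has h, Sareven has k. Sareven preserves k here (none of its changes turn any other segment into k), so the proto-segment is *k.
Position 1: Gasima has y, Sareven has z. Gasima preserves y here (none of its changes turn any other segment into y), so the proto-segment is *y.
Position 3: Gasima has l, Sareven has r. Sareven preserves r here (none of its changes turn any other segment into r), so the proto-segment is *r.
Continuing position by position gives *yirpuvak; check it forward:
Gasima: *yirpuvak > yilpuvak > yilpuvah  (by unconditioned shift, unconditioned shift)
Sareven: *yirpuvak
  yirpuvak → yerpuvak   [vowel merger]
  yerpuvak → yerpuvek   [vowel merger]
  yerpuvek → zerpuvek   [unconditioned shift]
  giving Sareven zerpuvek.
Only *yirpuvak yields all of Gasima yilpuvah, Sareven zerpuvek.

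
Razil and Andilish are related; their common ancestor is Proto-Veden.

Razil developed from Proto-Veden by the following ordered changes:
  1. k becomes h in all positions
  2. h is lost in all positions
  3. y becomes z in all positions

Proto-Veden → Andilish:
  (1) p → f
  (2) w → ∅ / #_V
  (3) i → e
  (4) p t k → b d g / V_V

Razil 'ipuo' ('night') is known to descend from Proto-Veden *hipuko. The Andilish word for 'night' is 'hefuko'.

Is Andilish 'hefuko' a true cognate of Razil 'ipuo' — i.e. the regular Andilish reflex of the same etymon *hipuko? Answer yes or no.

no

Derive the expected Andilish reflex of *hipuko:
Andilish: *hipuko > hifuko > hefuko > hefugo  (by unconditioned shift, vowel merger, intervocalic voicing)
The regular Andilish reflex would be 'hefugo', but the attested form is 'hefuko'. The correspondence is irregular, so they are not cognates (the Andilish form has a different source).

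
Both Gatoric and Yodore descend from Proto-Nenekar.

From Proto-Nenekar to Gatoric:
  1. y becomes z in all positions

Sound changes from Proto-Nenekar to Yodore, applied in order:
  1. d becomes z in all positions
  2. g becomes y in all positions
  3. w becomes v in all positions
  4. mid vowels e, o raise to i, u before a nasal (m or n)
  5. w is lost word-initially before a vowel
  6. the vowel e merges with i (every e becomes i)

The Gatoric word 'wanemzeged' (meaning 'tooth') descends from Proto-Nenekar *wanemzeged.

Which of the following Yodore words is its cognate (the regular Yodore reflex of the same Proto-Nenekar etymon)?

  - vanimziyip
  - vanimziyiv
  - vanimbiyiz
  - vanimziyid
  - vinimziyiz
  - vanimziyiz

vanimziyiz

Yodore: *wanemzeged
  wanemzeged → wanemzegez   [unconditioned shift]
  wanemzegez → wanemzeyez   [unconditioned shift]
  wanemzeyez → vanemzeyez   [unconditioned shift]
  vanemzeyez → vanimzeyez   [pre-nasal raising]
  vanimzeyez (rule 5 does not apply)
  vanimzeyez → vanimziyiz   [vowel merger]
  giving Yodore vanimziyiz.
Only 'vanimziyiz' matches the regular Yodore development of *wanemzeged.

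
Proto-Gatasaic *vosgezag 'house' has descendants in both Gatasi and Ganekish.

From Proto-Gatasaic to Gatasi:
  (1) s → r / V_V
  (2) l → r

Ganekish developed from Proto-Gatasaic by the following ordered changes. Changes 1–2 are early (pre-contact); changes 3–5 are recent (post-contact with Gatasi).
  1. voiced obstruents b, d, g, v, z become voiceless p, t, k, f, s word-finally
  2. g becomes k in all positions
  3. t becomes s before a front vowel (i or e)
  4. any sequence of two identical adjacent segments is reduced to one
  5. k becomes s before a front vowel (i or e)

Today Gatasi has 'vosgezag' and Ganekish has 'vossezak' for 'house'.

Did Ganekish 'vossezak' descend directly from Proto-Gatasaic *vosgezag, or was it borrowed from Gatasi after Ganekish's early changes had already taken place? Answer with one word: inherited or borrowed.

inherited

If inherited, *vosgezag would pass through all of Ganekish's changes:
Ganekish: start from *vosgezag.
  rule 1 (final devoicing): vosgezag → vosgezak
  rule 2 (unconditioned shift): vosgezak → voskezak
  rule 3: no change — voskezak
  rule 4: no change — voskezak
  rule 5 (palatalisation): voskezak → vossezak
  ⇒ Ganekish vossezak
If borrowed from Gatasi 'vosgezag' after the early changes, it would undergo only the recent ones:
  rule 3 (palatalisation): no change (vosgezag)
  rule 4 (degemination): no change (vosgezag)
  rule 5 (palatalisation): no change (vosgezag)
  ⇒ as a loan: vosgezag
Ganekish 'vossezak' matches the inherited outcome exactly, so it is an inherited cognate, not a loan.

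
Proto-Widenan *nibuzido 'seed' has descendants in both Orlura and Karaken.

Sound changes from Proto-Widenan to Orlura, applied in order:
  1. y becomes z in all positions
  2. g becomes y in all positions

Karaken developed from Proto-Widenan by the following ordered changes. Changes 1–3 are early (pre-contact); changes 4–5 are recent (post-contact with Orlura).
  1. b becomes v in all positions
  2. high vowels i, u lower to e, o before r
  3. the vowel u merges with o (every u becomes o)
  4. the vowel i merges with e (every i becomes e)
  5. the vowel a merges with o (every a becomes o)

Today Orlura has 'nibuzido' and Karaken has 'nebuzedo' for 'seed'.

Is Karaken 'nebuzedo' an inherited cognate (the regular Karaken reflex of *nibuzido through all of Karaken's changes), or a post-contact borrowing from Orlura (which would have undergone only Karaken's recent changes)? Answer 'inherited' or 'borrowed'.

If inherited, *nibuzido would pass through all of Karaken's changes:
Karaken: *nibuzido
  nibuzido → nivuzido   [unconditioned shift]
  nivuzido (rule 2 does not apply)
  nivuzido → nivozido   [vowel merger]
  nivozido → nevozedo   [vowel merger]
  nevozedo (rule 5 does not apply)
  giving Karaken nevozedo.
If borrowed from Orlura 'nibuzido' after the early changes, it would undergo only the recent ones:
  rule 4 (vowel merger): nibuzido → nebuzedo
  rule 5 (vowel merger): no change (nebuzedo)
  ⇒ as a loan: nebuzedo
Karaken 'nebuzedo' matches the loan outcome 'nebuzedo', not the inherited 'nevozedo' — it skipped the early Karaken changes, so it was borrowed from Orlura.

borrowed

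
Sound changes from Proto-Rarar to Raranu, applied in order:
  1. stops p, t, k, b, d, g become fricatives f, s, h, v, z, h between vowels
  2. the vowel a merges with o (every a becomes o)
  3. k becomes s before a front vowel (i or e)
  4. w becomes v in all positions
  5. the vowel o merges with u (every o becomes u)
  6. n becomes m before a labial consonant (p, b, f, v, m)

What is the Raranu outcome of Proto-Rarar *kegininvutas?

sehinimvusus

Raranu: *kegininvutas
  kegininvutas → kehininvusas   [intervocalic lenition]
  kehininvusas → kehininvusos   [vowel merger]
  kehininvusos → sehininvusos   [palatalisation]
  sehininvusos (rule 4 does not apply)
  sehininvusos → sehininvusus   [vowel merger]
  sehininvusus → sehinimvusus   [nasal place assimilation]
  giving Raranu sehinimvusus.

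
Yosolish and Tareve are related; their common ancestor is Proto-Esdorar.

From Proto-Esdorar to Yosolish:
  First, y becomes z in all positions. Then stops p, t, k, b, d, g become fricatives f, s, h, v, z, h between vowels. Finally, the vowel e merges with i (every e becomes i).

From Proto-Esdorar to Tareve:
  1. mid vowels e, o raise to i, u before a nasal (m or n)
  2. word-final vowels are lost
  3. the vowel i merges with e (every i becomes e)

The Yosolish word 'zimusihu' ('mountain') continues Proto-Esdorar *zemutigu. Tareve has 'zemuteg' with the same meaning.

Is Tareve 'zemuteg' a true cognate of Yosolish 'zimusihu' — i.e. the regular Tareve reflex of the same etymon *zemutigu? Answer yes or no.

Derive the expected Tareve reflex of *zemutigu:
Tareve: *zemutigu > zimutigu > zimutig > zemuteg  (by pre-nasal raising, apocope, vowel merger)
Tareve 'zemuteg' matches the regular reflex exactly, so the pair is cognate.

yes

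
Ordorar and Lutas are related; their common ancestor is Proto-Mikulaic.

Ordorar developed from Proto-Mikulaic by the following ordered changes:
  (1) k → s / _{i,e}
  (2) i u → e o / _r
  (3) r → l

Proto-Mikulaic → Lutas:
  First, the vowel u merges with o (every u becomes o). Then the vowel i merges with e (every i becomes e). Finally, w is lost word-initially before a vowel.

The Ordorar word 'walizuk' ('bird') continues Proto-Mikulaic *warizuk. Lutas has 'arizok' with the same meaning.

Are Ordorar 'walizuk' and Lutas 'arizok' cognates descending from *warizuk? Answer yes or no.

Derive the expected Lutas reflex of *warizuk:
Lutas: start from *warizuk.
  rule 1 (vowel merger): warizuk → warizok
  rule 2 (vowel merger): warizok → warezok
  rule 3 (glide loss): warezok → arezok
  ⇒ Lutas arezok
The regular Lutas reflex would be 'arezok', but the attested form is 'arizok'. The correspondence is irregular, so they are not cognates (the Lutas form has a different source).

no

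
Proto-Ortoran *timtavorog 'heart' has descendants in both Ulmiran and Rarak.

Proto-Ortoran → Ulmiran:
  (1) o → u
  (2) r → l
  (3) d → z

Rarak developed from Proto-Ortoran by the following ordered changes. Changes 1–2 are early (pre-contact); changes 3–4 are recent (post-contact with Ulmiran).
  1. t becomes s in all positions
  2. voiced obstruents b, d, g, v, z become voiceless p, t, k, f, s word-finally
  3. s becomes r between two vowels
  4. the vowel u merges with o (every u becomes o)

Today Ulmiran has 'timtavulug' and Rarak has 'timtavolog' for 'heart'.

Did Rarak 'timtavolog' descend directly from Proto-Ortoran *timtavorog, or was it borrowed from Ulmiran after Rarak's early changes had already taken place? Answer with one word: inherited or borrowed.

borrowed

If inherited, *timtavorog would pass through all of Rarak's changes:
Rarak: *timtavorog > simsavorog > simsavorok  (by unconditioned shift, final devoicing)
If borrowed from Ulmiran 'timtavulug' after the early changes, it would undergo only the recent ones:
  rule 3 (rhotacism): no change (timtavulug)
  rule 4 (vowel merger): timtavulug → timtavolog
  ⇒ as a loan: timtavolog
Rarak 'timtavolog' matches the loan outcome 'timtavolog', not the inherited 'simsavorok' — it skipped the early Rarak changes, so it was borrowed from Ulmiran.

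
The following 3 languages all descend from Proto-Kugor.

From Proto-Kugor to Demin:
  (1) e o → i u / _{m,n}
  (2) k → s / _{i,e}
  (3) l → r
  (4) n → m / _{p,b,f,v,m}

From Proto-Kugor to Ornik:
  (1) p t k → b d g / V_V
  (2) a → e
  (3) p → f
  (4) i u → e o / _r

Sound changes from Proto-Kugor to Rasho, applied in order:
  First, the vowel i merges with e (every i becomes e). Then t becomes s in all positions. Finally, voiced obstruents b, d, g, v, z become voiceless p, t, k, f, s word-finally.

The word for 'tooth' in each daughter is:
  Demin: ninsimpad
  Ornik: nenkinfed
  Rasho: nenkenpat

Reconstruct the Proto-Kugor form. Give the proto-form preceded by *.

Position 6: Demin has m, Ornik has n, Rasho has n. Ornik preserves n here (none of its changes turn any other segment into n), so the proto-segment is *n.
Position 4: Demin has s, Ornik has k, Rasho has k. Ornik preserves k here (none of its changes turn any other segment into k), so the proto-segment is *k.
Position 5: Demin has i, Ornik has i, Rasho has e. Ornik preserves i here (none of its changes turn any other segment into i), so the proto-segment is *i.
Continuing position by position gives *nenkinpad; check it forward:
Demin: *nenkinpad > ninkinpad > ninsinpad > ninsimpad  (by pre-nasal raising, palatalisation, nasal place assimilation)
Ornik: start from *nenkinpad.
  rule 1: no change — nenkinpad
  rule 2 (vowel merger): nenkinpad → nenkinped
  rule 3 (unconditioned shift): nenkinped → nenkinfed
  rule 4: no change — nenkinfed
  ⇒ Ornik nenkinfed
Rasho: *nenkinpad
  nenkinpad → nenkenpad   [vowel merger]
  nenkenpad (rule 2 does not apply)
  nenkenpad → nenkenpat   [final devoicing]
  giving Rasho nenkenpat.
No other proto-form is consistent with every reflex, so the reconstruction is *nenkinpad.

*nenkinpad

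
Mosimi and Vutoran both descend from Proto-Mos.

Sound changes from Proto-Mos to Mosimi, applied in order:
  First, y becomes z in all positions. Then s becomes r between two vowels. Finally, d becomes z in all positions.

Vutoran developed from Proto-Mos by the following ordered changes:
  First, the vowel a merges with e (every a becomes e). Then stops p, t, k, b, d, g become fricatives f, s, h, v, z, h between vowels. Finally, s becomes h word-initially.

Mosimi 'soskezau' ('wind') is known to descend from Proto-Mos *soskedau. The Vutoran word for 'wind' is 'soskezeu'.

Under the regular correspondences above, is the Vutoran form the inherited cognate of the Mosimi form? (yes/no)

no

Derive the expected Vutoran reflex of *soskedau:
Vutoran: *soskedau
  soskedau → soskedeu   [vowel merger]
  soskedeu → soskezeu   [intervocalic lenition]
  soskezeu → hoskezeu   [debuccalisation]
  giving Vutoran hoskezeu.
The regular Vutoran reflex would be 'hoskezeu', but the attested form is 'soskezeu'. The correspondence is irregular, so they are not cognates (the Vutoran form has a different source).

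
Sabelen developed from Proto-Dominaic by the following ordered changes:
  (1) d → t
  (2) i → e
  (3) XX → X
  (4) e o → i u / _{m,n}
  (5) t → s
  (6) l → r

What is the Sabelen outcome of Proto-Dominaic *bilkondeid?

berkunses

Sabelen: start from *bilkondeid.
  rule 1 (unconditioned shift): bilkondeid → bilkonteit
  rule 2 (vowel merger): bilkonteit → belkonteet
  rule 3 (degemination): belkonteet → belkontet
  rule 4 (pre-nasal raising): belkontet → belkuntet
  rule 5 (unconditioned shift): belkuntet → belkunses
  rule 6 (unconditioned shift): belkunses → berkunses
  ⇒ Sabelen berkunses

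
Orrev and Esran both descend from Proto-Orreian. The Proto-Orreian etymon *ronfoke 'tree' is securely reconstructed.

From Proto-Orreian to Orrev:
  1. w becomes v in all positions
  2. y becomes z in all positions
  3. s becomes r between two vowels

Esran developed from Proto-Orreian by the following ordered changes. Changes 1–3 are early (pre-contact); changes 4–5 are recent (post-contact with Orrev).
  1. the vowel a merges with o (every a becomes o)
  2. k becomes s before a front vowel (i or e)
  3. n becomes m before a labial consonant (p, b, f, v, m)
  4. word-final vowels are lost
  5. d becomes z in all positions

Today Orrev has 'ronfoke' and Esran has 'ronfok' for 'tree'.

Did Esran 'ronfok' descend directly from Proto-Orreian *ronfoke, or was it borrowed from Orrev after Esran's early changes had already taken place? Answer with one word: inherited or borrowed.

borrowed

If inherited, *ronfoke would pass through all of Esran's changes:
Esran: start from *ronfoke.
  rule 1: no change — ronfoke
  rule 2 (palatalisation): ronfoke → ronfose
  rule 3 (nasal place assimilation): ronfose → romfose
  rule 4 (apocope): romfose → romfos
  rule 5: no change — romfos
  ⇒ Esran romfos
If borrowed from Orrev 'ronfoke' after the early changes, it would undergo only the recent ones:
  rule 4 (apocope): ronfoke → ronfok
  rule 5 (unconditioned shift): no change (ronfok)
  ⇒ as a loan: ronfok
Esran 'ronfok' matches the loan outcome 'ronfok', not the inherited 'romfos' — it skipped the early Esran changes, so it was borrowed from Orrev.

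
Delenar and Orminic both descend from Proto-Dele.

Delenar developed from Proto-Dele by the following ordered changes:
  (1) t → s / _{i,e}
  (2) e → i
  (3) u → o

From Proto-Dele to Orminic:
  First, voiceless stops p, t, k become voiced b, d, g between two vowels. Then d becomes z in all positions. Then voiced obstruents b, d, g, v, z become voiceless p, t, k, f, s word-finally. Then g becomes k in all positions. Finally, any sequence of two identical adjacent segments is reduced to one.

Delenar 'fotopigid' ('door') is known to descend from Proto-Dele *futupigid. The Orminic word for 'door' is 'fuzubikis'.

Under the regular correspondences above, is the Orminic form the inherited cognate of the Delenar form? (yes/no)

yes

Derive the expected Orminic reflex of *futupigid:
Orminic: start from *futupigid.
  rule 1 (intervocalic voicing): futupigid → fudubigid
  rule 2 (unconditioned shift): fudubigid → fuzubigiz
  rule 3 (final devoicing): fuzubigiz → fuzubigis
  rule 4 (unconditioned shift): fuzubigis → fuzubikis
  rule 5: no change — fuzubikis
  ⇒ Orminic fuzubikis
Orminic 'fuzubikis' matches the regular reflex exactly, so the pair is cognate.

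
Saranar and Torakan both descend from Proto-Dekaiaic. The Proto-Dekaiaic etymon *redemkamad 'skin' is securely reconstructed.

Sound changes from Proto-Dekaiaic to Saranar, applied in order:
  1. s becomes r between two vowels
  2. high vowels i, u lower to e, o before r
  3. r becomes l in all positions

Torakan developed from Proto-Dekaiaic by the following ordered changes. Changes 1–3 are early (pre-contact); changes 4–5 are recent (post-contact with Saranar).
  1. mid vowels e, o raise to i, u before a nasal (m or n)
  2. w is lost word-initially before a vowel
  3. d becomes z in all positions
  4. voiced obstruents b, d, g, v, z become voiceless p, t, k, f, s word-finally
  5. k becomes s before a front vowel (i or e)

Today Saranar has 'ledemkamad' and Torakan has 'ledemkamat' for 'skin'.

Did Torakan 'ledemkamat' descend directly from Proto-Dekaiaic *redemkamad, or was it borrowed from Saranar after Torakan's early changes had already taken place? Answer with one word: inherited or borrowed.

If inherited, *redemkamad would pass through all of Torakan's changes:
Torakan: *redemkamad > redimkamad > rezimkamaz > rezimkamas  (by pre-nasal raising, unconditioned shift, final devoicing)
If borrowed from Saranar 'ledemkamad' after the early changes, it would undergo only the recent ones:
  rule 4 (final devoicing): ledemkamad → ledemkamat
  rule 5 (palatalisation): no change (ledemkamat)
  ⇒ as a loan: ledemkamat
Torakan 'ledemkamat' matches the loan outcome 'ledemkamat', not the inherited 'rezimkamas' — it skipped the early Torakan changes, so it was borrowed from Saranar.

borrowed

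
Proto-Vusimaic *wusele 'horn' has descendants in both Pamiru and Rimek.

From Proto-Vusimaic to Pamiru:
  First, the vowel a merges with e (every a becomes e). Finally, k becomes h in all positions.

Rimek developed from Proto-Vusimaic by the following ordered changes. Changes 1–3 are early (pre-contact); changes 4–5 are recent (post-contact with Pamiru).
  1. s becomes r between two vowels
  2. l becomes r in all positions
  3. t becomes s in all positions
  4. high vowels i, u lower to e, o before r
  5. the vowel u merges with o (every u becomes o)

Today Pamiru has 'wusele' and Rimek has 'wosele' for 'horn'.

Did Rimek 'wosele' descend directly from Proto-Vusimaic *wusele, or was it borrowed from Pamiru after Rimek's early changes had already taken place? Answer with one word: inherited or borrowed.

borrowed

If inherited, *wusele would pass through all of Rimek's changes:
Rimek: *wusele
  wusele → wurele   [rhotacism]
  wurele → wurere   [unconditioned shift]
  wurere (rule 3 does not apply)
  wurere → worere   [pre-rhotic lowering]
  worere (rule 5 does not apply)
  giving Rimek worere.
If borrowed from Pamiru 'wusele' after the early changes, it would undergo only the recent ones:
  rule 4 (pre-rhotic lowering): no change (wusele)
  rule 5 (vowel merger): wusele → wosele
  ⇒ as a loan: wosele
Rimek 'wosele' matches the loan outcome 'wosele', not the inherited 'worere' — it skipped the early Rimek changes, so it was borrowed from Pamiru.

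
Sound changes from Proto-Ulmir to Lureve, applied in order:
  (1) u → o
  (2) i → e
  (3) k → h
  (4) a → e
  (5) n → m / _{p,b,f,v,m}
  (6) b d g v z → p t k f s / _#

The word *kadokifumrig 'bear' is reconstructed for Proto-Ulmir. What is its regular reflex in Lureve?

Lureve: *kadokifumrig
  kadokifumrig → kadokifomrig   [vowel merger]
  kadokifomrig → kadokefomreg   [vowel merger]
  kadokefomreg → hadohefomreg   [unconditioned shift]
  hadohefomreg → hedohefomreg   [vowel merger]
  hedohefomreg (rule 5 does not apply)
  hedohefomreg → hedohefomrek   [final devoicing]
  giving Lureve hedohefomrek.

hedohefomrek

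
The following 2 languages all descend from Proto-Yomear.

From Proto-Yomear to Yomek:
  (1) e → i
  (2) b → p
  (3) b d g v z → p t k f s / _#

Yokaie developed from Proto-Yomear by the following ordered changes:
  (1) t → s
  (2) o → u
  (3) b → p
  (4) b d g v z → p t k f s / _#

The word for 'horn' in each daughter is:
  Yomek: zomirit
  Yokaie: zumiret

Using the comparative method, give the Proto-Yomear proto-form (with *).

*zomired

Position 2: Yomek has o, Yokaie has u. Yomek preserves o here (none of its changes turn any other segment into o), so the proto-segment is *o.
Position 6: Yomek has i, Yokaie has e. Yokaie preserves e here (none of its changes turn any other segment into e), so the proto-segment is *e.
This points to *zomired. Verify forward in each daughter:
Yomek: *zomired > zomirid > zomirit  (by vowel merger, final devoicing)
Yokaie: *zomired > zumired > zumiret  (by vowel merger, final devoicing)
*zomired is the unique common source.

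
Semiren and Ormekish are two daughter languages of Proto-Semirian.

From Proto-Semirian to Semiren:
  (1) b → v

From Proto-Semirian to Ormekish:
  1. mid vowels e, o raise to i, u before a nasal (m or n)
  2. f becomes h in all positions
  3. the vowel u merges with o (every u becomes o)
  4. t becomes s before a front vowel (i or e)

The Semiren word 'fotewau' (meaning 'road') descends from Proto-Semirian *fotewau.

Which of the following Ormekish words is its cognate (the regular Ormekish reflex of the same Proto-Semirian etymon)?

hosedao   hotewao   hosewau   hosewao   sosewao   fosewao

Ormekish: *fotewau
  fotewau (rule 1 does not apply)
  fotewau → hotewau   [unconditioned shift]
  hotewau → hotewao   [vowel merger]
  hotewao → hosewao   [palatalisation]
  giving Ormekish hosewao.
The other candidates each miss or misapply at least one Ormekish change.

hosewao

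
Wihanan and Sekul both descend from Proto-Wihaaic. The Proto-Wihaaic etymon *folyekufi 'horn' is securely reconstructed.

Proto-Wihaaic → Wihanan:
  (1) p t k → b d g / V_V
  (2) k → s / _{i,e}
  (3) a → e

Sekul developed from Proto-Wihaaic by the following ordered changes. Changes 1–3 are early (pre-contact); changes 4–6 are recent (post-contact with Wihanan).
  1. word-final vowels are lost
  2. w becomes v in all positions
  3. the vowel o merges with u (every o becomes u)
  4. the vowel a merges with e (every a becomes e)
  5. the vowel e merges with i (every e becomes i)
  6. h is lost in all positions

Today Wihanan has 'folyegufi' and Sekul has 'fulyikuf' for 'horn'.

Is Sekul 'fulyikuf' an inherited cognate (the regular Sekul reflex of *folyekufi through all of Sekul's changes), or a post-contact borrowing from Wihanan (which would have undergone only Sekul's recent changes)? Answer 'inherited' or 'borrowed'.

If inherited, *folyekufi would pass through all of Sekul's changes:
Sekul: start from *folyekufi.
  rule 1 (apocope): folyekufi → folyekuf
  rule 2: no change — folyekuf
  rule 3 (vowel merger): folyekuf → fulyekuf
  rule 4: no change — fulyekuf
  rule 5 (vowel merger): fulyekuf → fulyikuf
  rule 6: no change — fulyikuf
  ⇒ Sekul fulyikuf
If borrowed from Wihanan 'folyegufi' after the early changes, it would undergo only the recent ones:
  rule 4 (vowel merger): no change (folyegufi)
  rule 5 (vowel merger): folyegufi → folyigufi
  rule 6 (h-loss): no change (folyigufi)
  ⇒ as a loan: folyigufi
Sekul 'fulyikuf' matches the inherited outcome exactly, so it is an inherited cognate, not a loan.

inherited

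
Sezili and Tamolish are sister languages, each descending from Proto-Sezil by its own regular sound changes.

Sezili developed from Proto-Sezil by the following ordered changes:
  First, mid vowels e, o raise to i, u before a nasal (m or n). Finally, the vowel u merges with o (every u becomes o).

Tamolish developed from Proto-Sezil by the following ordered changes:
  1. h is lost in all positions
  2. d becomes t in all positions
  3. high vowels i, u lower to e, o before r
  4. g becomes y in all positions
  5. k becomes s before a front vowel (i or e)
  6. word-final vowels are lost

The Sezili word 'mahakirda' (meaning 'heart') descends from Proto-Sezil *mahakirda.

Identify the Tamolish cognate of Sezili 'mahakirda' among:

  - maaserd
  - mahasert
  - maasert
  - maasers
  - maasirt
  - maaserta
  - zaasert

Tamolish: *mahakirda > maakirda > maakirta > maakerta > maaserta > maasert  (by h-loss, unconditioned shift, pre-rhotic lowering, palatalisation, apocope)
Only 'maasert' matches the regular Tamolish development of *mahakirda.

maasert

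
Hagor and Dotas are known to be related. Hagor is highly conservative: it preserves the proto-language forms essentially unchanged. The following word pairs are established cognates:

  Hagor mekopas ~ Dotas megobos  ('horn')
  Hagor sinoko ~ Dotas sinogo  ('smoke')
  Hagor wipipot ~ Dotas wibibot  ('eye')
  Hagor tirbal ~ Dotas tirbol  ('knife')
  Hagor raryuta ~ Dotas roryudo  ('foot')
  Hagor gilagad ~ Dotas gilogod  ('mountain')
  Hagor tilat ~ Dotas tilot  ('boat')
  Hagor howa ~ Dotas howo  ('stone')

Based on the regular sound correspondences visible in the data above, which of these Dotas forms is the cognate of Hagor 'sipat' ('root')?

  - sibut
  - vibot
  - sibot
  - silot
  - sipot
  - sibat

sibot

mekopas ~ megobos — Hagor p corresponds to Dotas b between vowels (before a back vowel).
mekopas ~ megobos, tirbal ~ tirbol — Hagor a corresponds to Dotas o after a consonant, before a consonant other than r, m, n, p, b, f, v.
Applying these to Hagor 'sipat':
  sipat → sibat   (p→b between vowels (before a back vowel))
  sibat → sibot   (a→o after a consonant, before a consonant other than r, m, n, p, b, f, v)
So the Dotas cognate is 'sibot'.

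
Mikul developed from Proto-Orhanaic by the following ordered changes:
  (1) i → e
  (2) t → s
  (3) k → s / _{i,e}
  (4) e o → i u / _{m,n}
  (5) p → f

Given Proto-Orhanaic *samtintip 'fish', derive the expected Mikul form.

Mikul: *samtintip
  samtintip → samtentep   [vowel merger]
  samtentep → samsensep   [unconditioned shift]
  samsensep (rule 3 does not apply)
  samsensep → samsinsep   [pre-nasal raising]
  samsinsep → samsinsef   [unconditioned shift]
  giving Mikul samsinsef.

samsinsef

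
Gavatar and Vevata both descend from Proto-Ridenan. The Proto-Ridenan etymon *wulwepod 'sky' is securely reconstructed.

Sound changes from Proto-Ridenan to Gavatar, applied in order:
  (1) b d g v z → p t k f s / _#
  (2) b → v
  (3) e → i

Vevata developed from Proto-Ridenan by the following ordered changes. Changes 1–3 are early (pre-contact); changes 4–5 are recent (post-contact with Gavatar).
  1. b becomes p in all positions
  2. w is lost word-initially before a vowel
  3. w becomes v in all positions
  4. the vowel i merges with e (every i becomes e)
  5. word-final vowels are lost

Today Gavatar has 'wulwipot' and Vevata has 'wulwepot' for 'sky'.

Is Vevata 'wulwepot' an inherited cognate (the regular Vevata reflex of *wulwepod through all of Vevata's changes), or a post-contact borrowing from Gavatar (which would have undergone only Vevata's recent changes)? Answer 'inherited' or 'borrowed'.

borrowed

If inherited, *wulwepod would pass through all of Vevata's changes:
Vevata: *wulwepod > ulwepod > ulvepod  (by glide loss, unconditioned shift)
If borrowed from Gavatar 'wulwipot' after the early changes, it would undergo only the recent ones:
  rule 4 (vowel merger): wulwipot → wulwepot
  rule 5 (apocope): no change (wulwepot)
  ⇒ as a loan: wulwepot
Vevata 'wulwepot' matches the loan outcome 'wulwepot', not the inherited 'ulvepod' — it skipped the early Vevata changes, so it was borrowed from Gavatar.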